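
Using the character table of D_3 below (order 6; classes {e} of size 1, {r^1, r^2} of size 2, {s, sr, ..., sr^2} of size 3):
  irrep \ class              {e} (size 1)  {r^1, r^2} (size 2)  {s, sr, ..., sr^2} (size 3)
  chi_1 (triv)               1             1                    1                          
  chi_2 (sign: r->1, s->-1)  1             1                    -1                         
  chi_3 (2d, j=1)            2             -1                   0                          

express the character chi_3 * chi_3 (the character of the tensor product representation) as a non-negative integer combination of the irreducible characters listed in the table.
chi_3 tensor chi_3 = chi_1 + chi_2 + chi_3 (all other irreducibles have multiplicity 0).

Working: The character of a tensor product is the pointwise product (chi_3 * chi_3)(C) = chi_3(C) * chi_3(C):
  {e}: (2)*(2), {r^1, r^2}: (-1)*(-1), {s, sr, ..., sr^2}: (0)*(0)
so (chi_3 * chi_3) takes values
  {e} -> 4, {r^1, r^2} -> 1, {s, sr, ..., sr^2} -> 0.
Now take the inner product of this character with each irreducible chi from the table, <chi_3*chi_3, chi> = (1/6) sum_C |C| (chi_3*chi_3)(C) conj(chi(C)):
  <chi_3*chi_3, chi_1> = (1/6)[1*(4)*conj(1) + 2*(1)*conj(1) + 3*(0)*conj(1)]
      = (1/6)[(4) + (2) + (0)] = 6/6 = 1
  <chi_3*chi_3, chi_2> = (1/6)[1*(4)*conj(1) + 2*(1)*conj(1) + 3*(0)*conj(-1)]
      = (1/6)[(4) + (2) + (0)] = 6/6 = 1
  <chi_3*chi_3, chi_3> = (1/6)[1*(4)*conj(2) + 2*(1)*conj(-1) + 3*(0)*conj(0)]
      = (1/6)[(8) + (-2) + (0)] = 6/6 = 1
Hence the multiplicities are chi_1: 1, chi_2: 1, chi_3: 1. Dimension check: dim(chi_3)*dim(chi_3) = 2*2 = 4 and sum (mult * dim) = 1*1 + 1*1 + 1*2 = 4.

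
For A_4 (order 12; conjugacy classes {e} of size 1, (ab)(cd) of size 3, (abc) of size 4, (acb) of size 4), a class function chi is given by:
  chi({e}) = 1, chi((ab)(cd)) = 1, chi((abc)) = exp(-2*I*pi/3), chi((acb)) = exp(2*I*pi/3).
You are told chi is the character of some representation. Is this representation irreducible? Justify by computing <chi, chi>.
Irreducible: <chi, chi> = 1.

Justification: <chi, chi> = (1/|G|) sum_C |C| * |chi(C)|^2 = (1/12)[1*|1|^2 + 3*|1|^2 + 4*|exp(-2*I*pi/3)|^2 + 4*|exp(2*I*pi/3)|^2]
  = (1/12)[(1) + (3) + (4) + (4)] = 12/12 = 1.
(Exp terms are combined using exp(i*s)*conj(exp(i*t)) = exp(i*(s-t)), and sums of them are collapsed using the identity that for every m > 1 the m distinct m-th roots of unity sum to 0, e.g. 1 + exp(2*I*pi/3) + exp(-2*I*pi/3) = 0.)
A character is irreducible iff <chi, chi> = 1, so this representation is irreducible.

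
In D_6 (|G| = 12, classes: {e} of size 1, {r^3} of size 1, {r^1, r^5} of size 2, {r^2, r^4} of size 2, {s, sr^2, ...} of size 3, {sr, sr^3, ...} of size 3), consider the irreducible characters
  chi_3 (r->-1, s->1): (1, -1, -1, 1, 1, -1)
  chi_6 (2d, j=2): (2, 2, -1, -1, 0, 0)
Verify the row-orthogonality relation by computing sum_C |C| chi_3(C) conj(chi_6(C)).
Sum = 0; so <chi_3, chi_6> = 0 (distinct irreducibles are orthogonal).

Reasoning: Compute term by term over conjugacy classes (|C| * chi_3(C) * conj(chi_6(C))):
  1*(1)*conj(2) + 1*(-1)*conj(2) + 2*(-1)*conj(-1) + 2*(1)*conj(-1) + 3*(1)*conj(0) + 3*(-1)*conj(0)
  = (2) + (-2) + (2) + (-2) + (0) + (0)
  = 0.
Dividing by |G| = 12 gives 0/12 = 0, matching the row-orthogonality relation <chi_3, chi_6> = [chi_3 = chi_6].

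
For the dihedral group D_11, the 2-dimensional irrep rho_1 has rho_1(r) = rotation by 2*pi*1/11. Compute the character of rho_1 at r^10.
chi_{rho_1}(r^10) = 2*cos(2*pi*1*10/11) = 2*cos(2*pi/11)

Working: rho_1(r^10) is rotation by angle 2*pi*1*10/11, whose trace is 2*cos(2*pi*1*10/11) = 2*cos(2*pi/11).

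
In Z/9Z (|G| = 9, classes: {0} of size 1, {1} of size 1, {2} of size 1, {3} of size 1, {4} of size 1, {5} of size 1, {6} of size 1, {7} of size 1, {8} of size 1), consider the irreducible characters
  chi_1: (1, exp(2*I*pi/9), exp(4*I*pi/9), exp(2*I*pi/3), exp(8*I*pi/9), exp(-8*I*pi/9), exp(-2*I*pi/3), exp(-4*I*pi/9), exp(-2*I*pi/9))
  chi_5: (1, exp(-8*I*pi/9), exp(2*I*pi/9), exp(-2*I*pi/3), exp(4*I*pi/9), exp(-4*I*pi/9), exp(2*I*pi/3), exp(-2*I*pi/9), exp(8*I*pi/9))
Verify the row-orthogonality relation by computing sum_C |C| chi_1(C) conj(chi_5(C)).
Sum = 0; so <chi_1, chi_5> = 0 (distinct irreducibles are orthogonal).

Proof sketch: Compute term by term over conjugacy classes (|C| * chi_1(C) * conj(chi_5(C))):
  1*(1)*conj(1) + 1*(exp(2*I*pi/9))*conj(exp(-8*I*pi/9)) + 1*(exp(4*I*pi/9))*conj(exp(2*I*pi/9)) + 1*(exp(2*I*pi/3))*conj(exp(-2*I*pi/3)) + 1*(exp(8*I*pi/9))*conj(exp(4*I*pi/9)) + 1*(exp(-8*I*pi/9))*conj(exp(-4*I*pi/9)) + 1*(exp(-2*I*pi/3))*conj(exp(2*I*pi/3)) + 1*(exp(-4*I*pi/9))*conj(exp(-2*I*pi/9)) + 1*(exp(-2*I*pi/9))*conj(exp(8*I*pi/9))
  = (1) + (exp(-8*I*pi/9)) + (exp(2*I*pi/9)) + (exp(-2*I*pi/3)) + (exp(4*I*pi/9)) + (exp(-4*I*pi/9)) + (exp(2*I*pi/3)) + (exp(-2*I*pi/9)) + (exp(8*I*pi/9))
  = 0.
(Exp terms are combined using exp(i*s)*conj(exp(i*t)) = exp(i*(s-t)), and sums of them are collapsed using the identity that for every m > 1 the m distinct m-th roots of unity sum to 0, e.g. 1 + exp(2*I*pi/3) + exp(-2*I*pi/3) = 0.)
Dividing by |G| = 9 gives 0/9 = 0, matching the row-orthogonality relation <chi_1, chi_5> = [chi_1 = chi_5].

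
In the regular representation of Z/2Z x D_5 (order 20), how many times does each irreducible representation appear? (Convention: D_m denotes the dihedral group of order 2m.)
Each irreducible V_i of dimension d_i appears with multiplicity d_i, i.e. rho_reg = (direct sum over all irreducibles V_i) d_i V_i. The irreducible dimensions for Z/2Z x D_5 are 1, 1, 1, 1, 2, 2, 2, 2: 4 irreducibles of dimension 1, each with multiplicity 1; 4 irreducibles of dimension 2, each with multiplicity 2. Total dimension 4*1*1 + 4*2*2 = 20 = |G|.

Explanation: General theorem: in the regular representation of a finite group G, each irreducible appears with multiplicity equal to its dimension. Check: dim(rho_reg) = sum d_i^2 = 1 + 1 + 1 + 1 + 4 + 4 + 4 + 4 = 20 = |G|.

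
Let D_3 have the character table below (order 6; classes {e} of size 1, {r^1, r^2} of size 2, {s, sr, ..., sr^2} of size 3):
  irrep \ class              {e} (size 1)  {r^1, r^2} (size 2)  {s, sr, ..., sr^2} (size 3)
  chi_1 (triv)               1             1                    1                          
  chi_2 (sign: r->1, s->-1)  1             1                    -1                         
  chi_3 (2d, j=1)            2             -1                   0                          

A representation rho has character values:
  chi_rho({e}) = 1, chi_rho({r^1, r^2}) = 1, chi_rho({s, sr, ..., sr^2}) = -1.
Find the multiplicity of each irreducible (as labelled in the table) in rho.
Multiplicities: chi_1: 0, chi_2: 1, chi_3: 0.

Explanation: Use <chi_rho, chi> = (1/|G|) sum_C |C| * chi_rho(C) * conj(chi(C)) with |G| = 6 for each irreducible chi in the table:
  <chi_rho, chi_1> = (1/6)[1*(1)*conj(1) + 2*(1)*conj(1) + 3*(-1)*conj(1)]
      = (1/6)[(1) + (2) + (-3)] = 0/6 = 0
  <chi_rho, chi_2> = (1/6)[1*(1)*conj(1) + 2*(1)*conj(1) + 3*(-1)*conj(-1)]
      = (1/6)[(1) + (2) + (3)] = 6/6 = 1
  <chi_rho, chi_3> = (1/6)[1*(1)*conj(2) + 2*(1)*conj(-1) + 3*(-1)*conj(0)]
      = (1/6)[(2) + (-2) + (0)] = 0/6 = 0
Dimension check: dim(rho) = sum (mult * dim) = 0*1 + 1*1 + 0*2 = 1 = chi_rho(e) = 1.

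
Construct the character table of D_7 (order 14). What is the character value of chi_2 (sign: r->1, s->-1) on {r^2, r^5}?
Conjugacy classes: {e} of size 1, {r^1, r^6} of size 2, {r^2, r^5} of size 2, {r^3, r^4} of size 2, {s, sr, ..., sr^6} of size 7.
Character table:
  irrep \ class              {e} (size 1)  {r^1, r^6} (size 2)  {r^2, r^5} (size 2)  {r^3, r^4} (size 2)  {s, sr, ..., sr^6} (size 7)
  chi_1 (triv)               1             1                    1                    1                    1                          
  chi_2 (sign: r->1, s->-1)  1             1                    1                    1                    -1                         
  chi_3 (2d, j=1)            2             2*cos(2*pi/7)        -2*cos(3*pi/7)       -2*cos(pi/7)         0                          
  chi_4 (2d, j=2)            2             -2*cos(3*pi/7)       -2*cos(pi/7)         2*cos(2*pi/7)        0                          
  chi_5 (2d, j=3)            2             -2*cos(pi/7)         2*cos(2*pi/7)        -2*cos(3*pi/7)       0                          

Spot check: chi_2 (sign: r->1, s->-1) on {r^2, r^5} = 1.

Why: D_7 has order 2*7 = 14 with 5 conjugacy classes, hence 5 irreducibles. Sum of squared dims 1 + 1 + 4 + 4 + 4 = 14 = |G|. Linear characters come from the abelianisation; the 2-dimensional irreps have character r^k -> 2*cos(2*pi*j*k/7), reflections -> 0.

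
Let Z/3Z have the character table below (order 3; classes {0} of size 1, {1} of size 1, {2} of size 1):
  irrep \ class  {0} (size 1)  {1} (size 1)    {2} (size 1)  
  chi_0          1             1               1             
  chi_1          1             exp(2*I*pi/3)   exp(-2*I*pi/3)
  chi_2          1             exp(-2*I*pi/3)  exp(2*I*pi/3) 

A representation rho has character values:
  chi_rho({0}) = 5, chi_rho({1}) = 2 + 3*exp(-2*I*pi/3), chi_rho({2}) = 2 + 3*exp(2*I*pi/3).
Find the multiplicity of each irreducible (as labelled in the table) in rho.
Multiplicities: chi_0: 2, chi_1: 0, chi_2: 3.

Argument: Use <chi_rho, chi> = (1/|G|) sum_C |C| * chi_rho(C) * conj(chi(C)) with |G| = 3 for each irreducible chi in the table:
  <chi_rho, chi_0> = (1/3)[1*(5)*conj(1) + 1*(2 + 3*exp(-2*I*pi/3))*conj(1) + 1*(2 + 3*exp(2*I*pi/3))*conj(1)]
      = (1/3)[(5) + (2 + 3*exp(-2*I*pi/3)) + (2 + 3*exp(2*I*pi/3))] = 6/3 = 2
  <chi_rho, chi_1> = (1/3)[1*(5)*conj(1) + 1*(2 + 3*exp(-2*I*pi/3))*conj(exp(2*I*pi/3)) + 1*(2 + 3*exp(2*I*pi/3))*conj(exp(-2*I*pi/3))]
      = (1/3)[(5) + (2*exp(-2*I*pi/3) + 3*exp(2*I*pi/3)) + (3*exp(-2*I*pi/3) + 2*exp(2*I*pi/3))] = 0/3 = 0
  <chi_rho, chi_2> = (1/3)[1*(5)*conj(1) + 1*(2 + 3*exp(-2*I*pi/3))*conj(exp(-2*I*pi/3)) + 1*(2 + 3*exp(2*I*pi/3))*conj(exp(2*I*pi/3))]
      = (1/3)[(5) + (3 + 2*exp(2*I*pi/3)) + (3 + 2*exp(-2*I*pi/3))] = 9/3 = 3
(Exp terms are combined using exp(i*s)*conj(exp(i*t)) = exp(i*(s-t)), and sums of them are collapsed using the identity that for every m > 1 the m distinct m-th roots of unity sum to 0, e.g. 1 + exp(2*I*pi/3) + exp(-2*I*pi/3) = 0.)
Dimension check: dim(rho) = sum (mult * dim) = 2*1 + 0*1 + 3*1 = 5 = chi_rho(e) = 5.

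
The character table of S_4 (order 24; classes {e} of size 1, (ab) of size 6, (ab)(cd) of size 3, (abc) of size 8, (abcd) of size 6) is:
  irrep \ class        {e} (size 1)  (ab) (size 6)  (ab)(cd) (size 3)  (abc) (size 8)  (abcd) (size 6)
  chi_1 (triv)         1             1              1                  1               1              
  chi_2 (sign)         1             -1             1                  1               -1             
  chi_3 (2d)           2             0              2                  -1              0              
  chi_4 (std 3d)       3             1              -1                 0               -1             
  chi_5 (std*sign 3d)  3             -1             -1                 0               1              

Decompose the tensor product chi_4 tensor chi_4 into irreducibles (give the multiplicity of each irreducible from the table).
chi_4 tensor chi_4 = chi_1 + chi_3 + chi_4 + chi_5 (all other irreducibles have multiplicity 0).

Argument: The character of a tensor product is the pointwise product (chi_4 * chi_4)(C) = chi_4(C) * chi_4(C):
  {e}: (3)*(3), (ab): (1)*(1), (ab)(cd): (-1)*(-1), (abc): (0)*(0), (abcd): (-1)*(-1)
so (chi_4 * chi_4) takes values
  {e} -> 9, (ab) -> 1, (ab)(cd) -> 1, (abc) -> 0, (abcd) -> 1.
Now take the inner product of this character with each irreducible chi from the table, <chi_4*chi_4, chi> = (1/24) sum_C |C| (chi_4*chi_4)(C) conj(chi(C)):
  <chi_4*chi_4, chi_1> = (1/24)[1*(9)*conj(1) + 6*(1)*conj(1) + 3*(1)*conj(1) + 8*(0)*conj(1) + 6*(1)*conj(1)]
      = (1/24)[(9) + (6) + (3) + (0) + (6)] = 24/24 = 1
  <chi_4*chi_4, chi_2> = (1/24)[1*(9)*conj(1) + 6*(1)*conj(-1) + 3*(1)*conj(1) + 8*(0)*conj(1) + 6*(1)*conj(-1)]
      = (1/24)[(9) + (-6) + (3) + (0) + (-6)] = 0/24 = 0
  <chi_4*chi_4, chi_3> = (1/24)[1*(9)*conj(2) + 6*(1)*conj(0) + 3*(1)*conj(2) + 8*(0)*conj(-1) + 6*(1)*conj(0)]
      = (1/24)[(18) + (0) + (6) + (0) + (0)] = 24/24 = 1
  <chi_4*chi_4, chi_4> = (1/24)[1*(9)*conj(3) + 6*(1)*conj(1) + 3*(1)*conj(-1) + 8*(0)*conj(0) + 6*(1)*conj(-1)]
      = (1/24)[(27) + (6) + (-3) + (0) + (-6)] = 24/24 = 1
  <chi_4*chi_4, chi_5> = (1/24)[1*(9)*conj(3) + 6*(1)*conj(-1) + 3*(1)*conj(-1) + 8*(0)*conj(0) + 6*(1)*conj(1)]
      = (1/24)[(27) + (-6) + (-3) + (0) + (6)] = 24/24 = 1
Hence the multiplicities are chi_1: 1, chi_3: 1, chi_4: 1, chi_5: 1. Dimension check: dim(chi_4)*dim(chi_4) = 3*3 = 9 and sum (mult * dim) = 1*1 + 1*2 + 1*3 + 1*3 = 9.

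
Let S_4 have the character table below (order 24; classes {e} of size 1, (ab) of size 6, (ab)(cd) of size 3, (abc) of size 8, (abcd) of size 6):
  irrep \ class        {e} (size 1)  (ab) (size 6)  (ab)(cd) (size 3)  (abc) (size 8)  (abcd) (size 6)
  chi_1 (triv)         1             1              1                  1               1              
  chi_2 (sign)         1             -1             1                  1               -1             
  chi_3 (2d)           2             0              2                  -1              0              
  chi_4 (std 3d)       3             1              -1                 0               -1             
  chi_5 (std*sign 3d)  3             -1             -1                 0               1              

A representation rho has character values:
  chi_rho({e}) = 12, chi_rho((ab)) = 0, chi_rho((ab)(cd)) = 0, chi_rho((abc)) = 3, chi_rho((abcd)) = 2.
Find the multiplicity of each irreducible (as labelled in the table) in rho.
Multiplicities: chi_1: 2, chi_2: 1, chi_3: 0, chi_4: 1, chi_5: 2.

Use <chi_rho, chi> = (1/|G|) sum_C |C| * chi_rho(C) * conj(chi(C)) with |G| = 24 for each irreducible chi in the table:
  <chi_rho, chi_1> = (1/24)[1*(12)*conj(1) + 6*(0)*conj(1) + 3*(0)*conj(1) + 8*(3)*conj(1) + 6*(2)*conj(1)]
      = (1/24)[(12) + (0) + (0) + (24) + (12)] = 48/24 = 2
  <chi_rho, chi_2> = (1/24)[1*(12)*conj(1) + 6*(0)*conj(-1) + 3*(0)*conj(1) + 8*(3)*conj(1) + 6*(2)*conj(-1)]
      = (1/24)[(12) + (0) + (0) + (24) + (-12)] = 24/24 = 1
  <chi_rho, chi_3> = (1/24)[1*(12)*conj(2) + 6*(0)*conj(0) + 3*(0)*conj(2) + 8*(3)*conj(-1) + 6*(2)*conj(0)]
      = (1/24)[(24) + (0) + (0) + (-24) + (0)] = 0/24 = 0
  <chi_rho, chi_4> = (1/24)[1*(12)*conj(3) + 6*(0)*conj(1) + 3*(0)*conj(-1) + 8*(3)*conj(0) + 6*(2)*conj(-1)]
      = (1/24)[(36) + (0) + (0) + (0) + (-12)] = 24/24 = 1
  <chi_rho, chi_5> = (1/24)[1*(12)*conj(3) + 6*(0)*conj(-1) + 3*(0)*conj(-1) + 8*(3)*conj(0) + 6*(2)*conj(1)]
      = (1/24)[(36) + (0) + (0) + (0) + (12)] = 48/24 = 2
Dimension check: dim(rho) = sum (mult * dim) = 2*1 + 1*1 + 0*2 + 1*3 + 2*3 = 12 = chi_rho(e) = 12.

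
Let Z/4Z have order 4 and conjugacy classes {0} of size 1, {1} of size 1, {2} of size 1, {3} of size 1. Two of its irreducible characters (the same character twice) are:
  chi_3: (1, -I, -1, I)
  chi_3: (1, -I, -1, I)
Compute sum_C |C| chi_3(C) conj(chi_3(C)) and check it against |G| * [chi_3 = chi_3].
Sum = 4 = |G| = 4; so <chi_3, chi_3> = 1 (norm-1 confirms irreducibility).

Argument: Compute term by term over conjugacy classes (|C| * chi_3(C) * conj(chi_3(C))):
  1*(1)*conj(1) + 1*(-I)*conj(-I) + 1*(-1)*conj(-1) + 1*(I)*conj(I)
  = (1) + (1) + (1) + (1)
  = 4.
(Exp terms are combined using exp(i*s)*conj(exp(i*t)) = exp(i*(s-t)), and sums of them are collapsed using the identity that for every m > 1 the m distinct m-th roots of unity sum to 0, e.g. 1 + exp(2*I*pi/3) + exp(-2*I*pi/3) = 0.)
Dividing by |G| = 4 gives 4/4 = 1, matching the row-orthogonality relation <chi_3, chi_3> = [chi_3 = chi_3].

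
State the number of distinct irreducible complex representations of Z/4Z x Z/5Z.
20

Argument: The number of irreducible complex representations of a finite group equals its number of conjugacy classes. Z/4Z x Z/5Z is abelian of order 20, so every element is its own conjugacy class: 20 classes, so Z/4Z x Z/5Z (order 20) has exactly 20 irreducible complex representations.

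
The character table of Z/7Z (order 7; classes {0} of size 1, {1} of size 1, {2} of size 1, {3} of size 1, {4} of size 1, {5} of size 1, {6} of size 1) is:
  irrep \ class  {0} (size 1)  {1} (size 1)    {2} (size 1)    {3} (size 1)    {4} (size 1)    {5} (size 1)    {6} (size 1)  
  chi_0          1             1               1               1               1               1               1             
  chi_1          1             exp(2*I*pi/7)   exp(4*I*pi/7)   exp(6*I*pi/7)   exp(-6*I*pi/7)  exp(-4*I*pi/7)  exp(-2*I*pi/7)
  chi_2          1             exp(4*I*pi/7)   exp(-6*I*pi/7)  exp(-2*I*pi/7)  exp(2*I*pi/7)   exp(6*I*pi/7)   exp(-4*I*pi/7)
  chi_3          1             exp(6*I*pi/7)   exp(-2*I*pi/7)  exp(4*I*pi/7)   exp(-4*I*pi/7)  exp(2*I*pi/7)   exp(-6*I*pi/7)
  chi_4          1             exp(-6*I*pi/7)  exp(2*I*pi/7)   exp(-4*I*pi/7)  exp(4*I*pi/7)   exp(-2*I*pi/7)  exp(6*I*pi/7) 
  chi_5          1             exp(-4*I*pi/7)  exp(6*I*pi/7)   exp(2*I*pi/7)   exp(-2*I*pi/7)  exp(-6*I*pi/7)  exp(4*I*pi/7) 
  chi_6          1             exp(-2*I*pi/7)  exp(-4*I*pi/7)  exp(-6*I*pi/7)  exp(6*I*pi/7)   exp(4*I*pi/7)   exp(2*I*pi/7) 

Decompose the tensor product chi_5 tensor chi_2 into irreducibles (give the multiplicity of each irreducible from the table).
chi_5 tensor chi_2 = chi_0 (all other irreducibles have multiplicity 0).

Proof sketch: The character of a tensor product is the pointwise product (chi_5 * chi_2)(C) = chi_5(C) * chi_2(C):
  {0}: (1)*(1), {1}: (exp(-4*I*pi/7))*(exp(4*I*pi/7)), {2}: (exp(6*I*pi/7))*(exp(-6*I*pi/7)), {3}: (exp(2*I*pi/7))*(exp(-2*I*pi/7)), {4}: (exp(-2*I*pi/7))*(exp(2*I*pi/7)), {5}: (exp(-6*I*pi/7))*(exp(6*I*pi/7)), {6}: (exp(4*I*pi/7))*(exp(-4*I*pi/7))
so (chi_5 * chi_2) takes values
  {0} -> 1, {1} -> 1, {2} -> 1, {3} -> 1, {4} -> 1, {5} -> 1, {6} -> 1.
Now take the inner product of this character with each irreducible chi from the table, <chi_5*chi_2, chi> = (1/7) sum_C |C| (chi_5*chi_2)(C) conj(chi(C)):
  <chi_5*chi_2, chi_0> = (1/7)[1*(1)*conj(1) + 1*(1)*conj(1) + 1*(1)*conj(1) + 1*(1)*conj(1) + 1*(1)*conj(1) + 1*(1)*conj(1) + 1*(1)*conj(1)]
      = (1/7)[(1) + (1) + (1) + (1) + (1) + (1) + (1)] = 7/7 = 1
  <chi_5*chi_2, chi_1> = (1/7)[1*(1)*conj(1) + 1*(1)*conj(exp(2*I*pi/7)) + 1*(1)*conj(exp(4*I*pi/7)) + 1*(1)*conj(exp(6*I*pi/7)) + 1*(1)*conj(exp(-6*I*pi/7)) + 1*(1)*conj(exp(-4*I*pi/7)) + 1*(1)*conj(exp(-2*I*pi/7))]
      = (1/7)[(1) + (exp(-2*I*pi/7)) + (exp(-4*I*pi/7)) + (exp(-6*I*pi/7)) + (exp(6*I*pi/7)) + (exp(4*I*pi/7)) + (exp(2*I*pi/7))] = 0/7 = 0
  <chi_5*chi_2, chi_2> = (1/7)[1*(1)*conj(1) + 1*(1)*conj(exp(4*I*pi/7)) + 1*(1)*conj(exp(-6*I*pi/7)) + 1*(1)*conj(exp(-2*I*pi/7)) + 1*(1)*conj(exp(2*I*pi/7)) + 1*(1)*conj(exp(6*I*pi/7)) + 1*(1)*conj(exp(-4*I*pi/7))]
      = (1/7)[(1) + (exp(-4*I*pi/7)) + (exp(6*I*pi/7)) + (exp(2*I*pi/7)) + (exp(-2*I*pi/7)) + (exp(-6*I*pi/7)) + (exp(4*I*pi/7))] = 0/7 = 0
  <chi_5*chi_2, chi_3> = (1/7)[1*(1)*conj(1) + 1*(1)*conj(exp(6*I*pi/7)) + 1*(1)*conj(exp(-2*I*pi/7)) + 1*(1)*conj(exp(4*I*pi/7)) + 1*(1)*conj(exp(-4*I*pi/7)) + 1*(1)*conj(exp(2*I*pi/7)) + 1*(1)*conj(exp(-6*I*pi/7))]
      = (1/7)[(1) + (exp(-6*I*pi/7)) + (exp(2*I*pi/7)) + (exp(-4*I*pi/7)) + (exp(4*I*pi/7)) + (exp(-2*I*pi/7)) + (exp(6*I*pi/7))] = 0/7 = 0
  <chi_5*chi_2, chi_4> = (1/7)[1*(1)*conj(1) + 1*(1)*conj(exp(-6*I*pi/7)) + 1*(1)*conj(exp(2*I*pi/7)) + 1*(1)*conj(exp(-4*I*pi/7)) + 1*(1)*conj(exp(4*I*pi/7)) + 1*(1)*conj(exp(-2*I*pi/7)) + 1*(1)*conj(exp(6*I*pi/7))]
      = (1/7)[(1) + (exp(6*I*pi/7)) + (exp(-2*I*pi/7)) + (exp(4*I*pi/7)) + (exp(-4*I*pi/7)) + (exp(2*I*pi/7)) + (exp(-6*I*pi/7))] = 0/7 = 0
  <chi_5*chi_2, chi_5> = (1/7)[1*(1)*conj(1) + 1*(1)*conj(exp(-4*I*pi/7)) + 1*(1)*conj(exp(6*I*pi/7)) + 1*(1)*conj(exp(2*I*pi/7)) + 1*(1)*conj(exp(-2*I*pi/7)) + 1*(1)*conj(exp(-6*I*pi/7)) + 1*(1)*conj(exp(4*I*pi/7))]
      = (1/7)[(1) + (exp(4*I*pi/7)) + (exp(-6*I*pi/7)) + (exp(-2*I*pi/7)) + (exp(2*I*pi/7)) + (exp(6*I*pi/7)) + (exp(-4*I*pi/7))] = 0/7 = 0
  <chi_5*chi_2, chi_6> = (1/7)[1*(1)*conj(1) + 1*(1)*conj(exp(-2*I*pi/7)) + 1*(1)*conj(exp(-4*I*pi/7)) + 1*(1)*conj(exp(-6*I*pi/7)) + 1*(1)*conj(exp(6*I*pi/7)) + 1*(1)*conj(exp(4*I*pi/7)) + 1*(1)*conj(exp(2*I*pi/7))]
      = (1/7)[(1) + (exp(2*I*pi/7)) + (exp(4*I*pi/7)) + (exp(6*I*pi/7)) + (exp(-6*I*pi/7)) + (exp(-4*I*pi/7)) + (exp(-2*I*pi/7))] = 0/7 = 0
(Exp terms are combined using exp(i*s)*conj(exp(i*t)) = exp(i*(s-t)), and sums of them are collapsed using the identity that for every m > 1 the m distinct m-th roots of unity sum to 0, e.g. 1 + exp(2*I*pi/3) + exp(-2*I*pi/3) = 0.)
Hence the multiplicities are chi_0: 1. Dimension check: dim(chi_5)*dim(chi_2) = 1*1 = 1 and sum (mult * dim) = 1*1 = 1.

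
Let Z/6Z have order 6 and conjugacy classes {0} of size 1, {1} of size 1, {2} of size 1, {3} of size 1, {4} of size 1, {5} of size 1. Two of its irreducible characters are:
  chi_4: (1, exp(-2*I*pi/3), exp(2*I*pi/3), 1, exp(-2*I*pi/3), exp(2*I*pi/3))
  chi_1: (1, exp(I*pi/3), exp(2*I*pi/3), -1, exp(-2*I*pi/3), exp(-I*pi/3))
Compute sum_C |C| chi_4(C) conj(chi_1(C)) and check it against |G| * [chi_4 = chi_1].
Sum = 0; so <chi_4, chi_1> = 0 (distinct irreducibles are orthogonal).

Solution. Compute term by term over conjugacy classes (|C| * chi_4(C) * conj(chi_1(C))):
  1*(1)*conj(1) + 1*(exp(-2*I*pi/3))*conj(exp(I*pi/3)) + 1*(exp(2*I*pi/3))*conj(exp(2*I*pi/3)) + 1*(1)*conj(-1) + 1*(exp(-2*I*pi/3))*conj(exp(-2*I*pi/3)) + 1*(exp(2*I*pi/3))*conj(exp(-I*pi/3))
  = (1) + (-1) + (1) + (-1) + (1) + (-1)
  = 0.
(Exp terms are combined using exp(i*s)*conj(exp(i*t)) = exp(i*(s-t)), and sums of them are collapsed using the identity that for every m > 1 the m distinct m-th roots of unity sum to 0, e.g. 1 + exp(2*I*pi/3) + exp(-2*I*pi/3) = 0.)
Dividing by |G| = 6 gives 0/6 = 0, matching the row-orthogonality relation <chi_4, chi_1> = [chi_4 = chi_1].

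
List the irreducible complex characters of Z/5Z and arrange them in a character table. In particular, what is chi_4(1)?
Character table of Z/5Z (irreps indexed chi_0,...,chi_4 with chi_k(m) = zeta_5^(k*m), zeta_5 = exp(2*pi*i/5)):
  irrep \ class  {0} (size 1)  {1} (size 1)    {2} (size 1)    {3} (size 1)    {4} (size 1)  
  chi_0          1             1               1               1               1             
  chi_1          1             exp(2*I*pi/5)   exp(4*I*pi/5)   exp(-4*I*pi/5)  exp(-2*I*pi/5)
  chi_2          1             exp(4*I*pi/5)   exp(-2*I*pi/5)  exp(2*I*pi/5)   exp(-4*I*pi/5)
  chi_3          1             exp(-4*I*pi/5)  exp(2*I*pi/5)   exp(-2*I*pi/5)  exp(4*I*pi/5) 
  chi_4          1             exp(-2*I*pi/5)  exp(-4*I*pi/5)  exp(4*I*pi/5)   exp(2*I*pi/5) 

Spot check: chi_4(1) = zeta_5^(4*1) = zeta_5^4 = exp(-2*I*pi/5).

Z/5Z is abelian, so all 5 irreducible complex representations are 1-dimensional. They are given by chi_k(m) = zeta_5^(k*m) for k = 0,...,4. Row orthogonality: sum_m chi_k(m) conj(chi_l(m)) = 5 * [k = l].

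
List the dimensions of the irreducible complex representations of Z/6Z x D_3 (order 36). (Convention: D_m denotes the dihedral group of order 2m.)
Dimensions: 1, 1, 1, 1, 1, 1, 1, 1, 1, 1, 1, 1, 2, 2, 2, 2, 2, 2

Reasoning: There are 18 irreducibles (= number of conjugacy classes). Their dimensions d_i satisfy sum d_i^2 = |G| = 36: 1 + 1 + 1 + 1 + 1 + 1 + 1 + 1 + 1 + 1 + 1 + 1 + 4 + 4 + 4 + 4 + 4 + 4 = 36. (For the product with Z/6Z: each of the 6 1-dim characters of Z/6Z tensors with each irrep of D_3, giving 6 copies of each D_3-dimension.)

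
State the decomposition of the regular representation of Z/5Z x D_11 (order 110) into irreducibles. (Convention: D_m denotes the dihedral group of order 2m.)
Each irreducible V_i of dimension d_i appears with multiplicity d_i, i.e. rho_reg = (direct sum over all irreducibles V_i) d_i V_i. The irreducible dimensions for Z/5Z x D_11 are 1, 1, 1, 1, 1, 1, 1, 1, 1, 1, 2, 2, 2, 2, 2, 2, 2, 2, 2, 2, 2, 2, 2, 2, 2, 2, 2, 2, 2, 2, 2, 2, 2, 2, 2: 10 irreducibles of dimension 1, each with multiplicity 1; 25 irreducibles of dimension 2, each with multiplicity 2. Total dimension 10*1*1 + 25*2*2 = 110 = |G|.

Details: General theorem: in the regular representation of a finite group G, each irreducible appears with multiplicity equal to its dimension. Check: dim(rho_reg) = sum d_i^2 = 1 + 1 + 1 + 1 + 1 + 1 + 1 + 1 + 1 + 1 + 4 + 4 + 4 + 4 + 4 + 4 + 4 + 4 + 4 + 4 + 4 + 4 + 4 + 4 + 4 + 4 + 4 + 4 + 4 + 4 + 4 + 4 + 4 + 4 + 4 = 110 = |G|.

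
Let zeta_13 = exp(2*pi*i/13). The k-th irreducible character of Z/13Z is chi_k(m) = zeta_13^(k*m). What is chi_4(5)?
chi_4(5) = zeta_13^20 = exp(-12*I*pi/13)

Justification: chi_4(5) = zeta_13^(4*5) = zeta_13^20. Since zeta_13^13 = 1, this equals zeta_13^7 = exp(2*pi*i*7/13) = exp(-12*I*pi/13).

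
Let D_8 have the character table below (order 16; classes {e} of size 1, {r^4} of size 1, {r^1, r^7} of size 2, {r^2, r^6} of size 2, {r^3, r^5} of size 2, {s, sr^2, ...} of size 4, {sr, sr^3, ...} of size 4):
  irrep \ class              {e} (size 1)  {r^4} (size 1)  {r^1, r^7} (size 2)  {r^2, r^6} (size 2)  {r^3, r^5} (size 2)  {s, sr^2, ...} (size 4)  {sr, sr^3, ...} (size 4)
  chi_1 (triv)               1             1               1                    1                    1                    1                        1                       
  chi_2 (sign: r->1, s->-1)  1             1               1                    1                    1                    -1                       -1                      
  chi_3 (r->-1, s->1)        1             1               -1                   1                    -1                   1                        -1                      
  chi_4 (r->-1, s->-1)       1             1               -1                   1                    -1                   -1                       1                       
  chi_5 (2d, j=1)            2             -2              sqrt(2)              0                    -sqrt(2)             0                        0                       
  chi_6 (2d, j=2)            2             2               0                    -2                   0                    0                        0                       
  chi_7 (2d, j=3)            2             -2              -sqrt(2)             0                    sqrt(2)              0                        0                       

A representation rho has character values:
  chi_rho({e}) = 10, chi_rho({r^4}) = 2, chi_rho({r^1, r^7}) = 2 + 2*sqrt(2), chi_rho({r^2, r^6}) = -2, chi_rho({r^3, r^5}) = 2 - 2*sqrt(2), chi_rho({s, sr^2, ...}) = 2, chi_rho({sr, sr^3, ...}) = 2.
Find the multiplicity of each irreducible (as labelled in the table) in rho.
Multiplicities: chi_1: 2, chi_2: 0, chi_3: 0, chi_4: 0, chi_5: 2, chi_6: 2, chi_7: 0.

Solution. Use <chi_rho, chi> = (1/|G|) sum_C |C| * chi_rho(C) * conj(chi(C)) with |G| = 16 for each irreducible chi in the table:
  <chi_rho, chi_1> = (1/16)[1*(10)*conj(1) + 1*(2)*conj(1) + 2*(2 + 2*sqrt(2))*conj(1) + 2*(-2)*conj(1) + 2*(2 - 2*sqrt(2))*conj(1) + 4*(2)*conj(1) + 4*(2)*conj(1)]
      = (1/16)[(10) + (2) + (4 + 4*sqrt(2)) + (-4) + (4 - 4*sqrt(2)) + (8) + (8)] = 32/16 = 2
  <chi_rho, chi_2> = (1/16)[1*(10)*conj(1) + 1*(2)*conj(1) + 2*(2 + 2*sqrt(2))*conj(1) + 2*(-2)*conj(1) + 2*(2 - 2*sqrt(2))*conj(1) + 4*(2)*conj(-1) + 4*(2)*conj(-1)]
      = (1/16)[(10) + (2) + (4 + 4*sqrt(2)) + (-4) + (4 - 4*sqrt(2)) + (-8) + (-8)] = 0/16 = 0
  <chi_rho, chi_3> = (1/16)[1*(10)*conj(1) + 1*(2)*conj(1) + 2*(2 + 2*sqrt(2))*conj(-1) + 2*(-2)*conj(1) + 2*(2 - 2*sqrt(2))*conj(-1) + 4*(2)*conj(1) + 4*(2)*conj(-1)]
      = (1/16)[(10) + (2) + (-4*sqrt(2) - 4) + (-4) + (-4 + 4*sqrt(2)) + (8) + (-8)] = 0/16 = 0
  <chi_rho, chi_4> = (1/16)[1*(10)*conj(1) + 1*(2)*conj(1) + 2*(2 + 2*sqrt(2))*conj(-1) + 2*(-2)*conj(1) + 2*(2 - 2*sqrt(2))*conj(-1) + 4*(2)*conj(-1) + 4*(2)*conj(1)]
      = (1/16)[(10) + (2) + (-4*sqrt(2) - 4) + (-4) + (-4 + 4*sqrt(2)) + (-8) + (8)] = 0/16 = 0
  <chi_rho, chi_5> = (1/16)[1*(10)*conj(2) + 1*(2)*conj(-2) + 2*(2 + 2*sqrt(2))*conj(sqrt(2)) + 2*(-2)*conj(0) + 2*(2 - 2*sqrt(2))*conj(-sqrt(2)) + 4*(2)*conj(0) + 4*(2)*conj(0)]
      = (1/16)[(20) + (-4) + (4*sqrt(2) + 8) + (0) + (8 - 4*sqrt(2)) + (0) + (0)] = 32/16 = 2
  <chi_rho, chi_6> = (1/16)[1*(10)*conj(2) + 1*(2)*conj(2) + 2*(2 + 2*sqrt(2))*conj(0) + 2*(-2)*conj(-2) + 2*(2 - 2*sqrt(2))*conj(0) + 4*(2)*conj(0) + 4*(2)*conj(0)]
      = (1/16)[(20) + (4) + (0) + (8) + (0) + (0) + (0)] = 32/16 = 2
  <chi_rho, chi_7> = (1/16)[1*(10)*conj(2) + 1*(2)*conj(-2) + 2*(2 + 2*sqrt(2))*conj(-sqrt(2)) + 2*(-2)*conj(0) + 2*(2 - 2*sqrt(2))*conj(sqrt(2)) + 4*(2)*conj(0) + 4*(2)*conj(0)]
      = (1/16)[(20) + (-4) + (-8 - 4*sqrt(2)) + (0) + (-8 + 4*sqrt(2)) + (0) + (0)] = 0/16 = 0
Dimension check: dim(rho) = sum (mult * dim) = 2*1 + 0*1 + 0*1 + 0*1 + 2*2 + 2*2 + 0*2 = 10 = chi_rho(e) = 10.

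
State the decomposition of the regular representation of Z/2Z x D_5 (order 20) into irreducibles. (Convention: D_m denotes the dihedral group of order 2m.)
Each irreducible V_i of dimension d_i appears with multiplicity d_i, i.e. rho_reg = (direct sum over all irreducibles V_i) d_i V_i. The irreducible dimensions for Z/2Z x D_5 are 1, 1, 1, 1, 2, 2, 2, 2: 4 irreducibles of dimension 1, each with multiplicity 1; 4 irreducibles of dimension 2, each with multiplicity 2. Total dimension 4*1*1 + 4*2*2 = 20 = |G|.

Derivation: General theorem: in the regular representation of a finite group G, each irreducible appears with multiplicity equal to its dimension. Check: dim(rho_reg) = sum d_i^2 = 1 + 1 + 1 + 1 + 4 + 4 + 4 + 4 = 20 = |G|.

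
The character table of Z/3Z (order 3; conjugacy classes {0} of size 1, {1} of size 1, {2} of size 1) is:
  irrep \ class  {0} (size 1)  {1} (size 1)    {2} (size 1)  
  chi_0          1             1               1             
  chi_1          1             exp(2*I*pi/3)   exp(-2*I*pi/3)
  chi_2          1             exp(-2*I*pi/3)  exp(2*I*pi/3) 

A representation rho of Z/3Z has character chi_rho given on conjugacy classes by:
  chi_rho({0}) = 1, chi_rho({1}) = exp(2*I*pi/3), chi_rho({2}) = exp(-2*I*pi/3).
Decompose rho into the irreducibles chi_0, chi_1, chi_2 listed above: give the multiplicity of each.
Multiplicities: chi_0: 0, chi_1: 1, chi_2: 0.

Solution. Use <chi_rho, chi> = (1/|G|) sum_C |C| * chi_rho(C) * conj(chi(C)) with |G| = 3 for each irreducible chi in the table:
  <chi_rho, chi_0> = (1/3)[1*(1)*conj(1) + 1*(exp(2*I*pi/3))*conj(1) + 1*(exp(-2*I*pi/3))*conj(1)]
      = (1/3)[(1) + (exp(2*I*pi/3)) + (exp(-2*I*pi/3))] = 0/3 = 0
  <chi_rho, chi_1> = (1/3)[1*(1)*conj(1) + 1*(exp(2*I*pi/3))*conj(exp(2*I*pi/3)) + 1*(exp(-2*I*pi/3))*conj(exp(-2*I*pi/3))]
      = (1/3)[(1) + (1) + (1)] = 3/3 = 1
  <chi_rho, chi_2> = (1/3)[1*(1)*conj(1) + 1*(exp(2*I*pi/3))*conj(exp(-2*I*pi/3)) + 1*(exp(-2*I*pi/3))*conj(exp(2*I*pi/3))]
      = (1/3)[(1) + (exp(-2*I*pi/3)) + (exp(2*I*pi/3))] = 0/3 = 0
(Exp terms are combined using exp(i*s)*conj(exp(i*t)) = exp(i*(s-t)), and sums of them are collapsed using the identity that for every m > 1 the m distinct m-th roots of unity sum to 0, e.g. 1 + exp(2*I*pi/3) + exp(-2*I*pi/3) = 0.)
Dimension check: dim(rho) = sum (mult * dim) = 0*1 + 1*1 + 0*1 = 1 = chi_rho(e) = 1.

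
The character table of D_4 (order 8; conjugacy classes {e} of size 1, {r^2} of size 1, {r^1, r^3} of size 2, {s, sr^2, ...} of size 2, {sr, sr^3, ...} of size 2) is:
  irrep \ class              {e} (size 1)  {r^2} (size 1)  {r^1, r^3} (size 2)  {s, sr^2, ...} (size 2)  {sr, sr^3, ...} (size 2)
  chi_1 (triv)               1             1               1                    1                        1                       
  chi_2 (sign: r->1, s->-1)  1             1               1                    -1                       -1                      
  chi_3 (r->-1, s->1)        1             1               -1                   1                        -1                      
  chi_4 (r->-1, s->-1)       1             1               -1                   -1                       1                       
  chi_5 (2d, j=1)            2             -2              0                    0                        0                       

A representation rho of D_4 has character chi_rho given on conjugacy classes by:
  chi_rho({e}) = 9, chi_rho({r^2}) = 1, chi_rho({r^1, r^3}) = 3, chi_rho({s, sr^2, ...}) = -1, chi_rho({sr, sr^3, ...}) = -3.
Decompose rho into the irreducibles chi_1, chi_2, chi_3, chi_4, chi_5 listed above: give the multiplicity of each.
Multiplicities: chi_1: 1, chi_2: 3, chi_3: 1, chi_4: 0, chi_5: 2.

Details: Use <chi_rho, chi> = (1/|G|) sum_C |C| * chi_rho(C) * conj(chi(C)) with |G| = 8 for each irreducible chi in the table:
  <chi_rho, chi_1> = (1/8)[1*(9)*conj(1) + 1*(1)*conj(1) + 2*(3)*conj(1) + 2*(-1)*conj(1) + 2*(-3)*conj(1)]
      = (1/8)[(9) + (1) + (6) + (-2) + (-6)] = 8/8 = 1
  <chi_rho, chi_2> = (1/8)[1*(9)*conj(1) + 1*(1)*conj(1) + 2*(3)*conj(1) + 2*(-1)*conj(-1) + 2*(-3)*conj(-1)]
      = (1/8)[(9) + (1) + (6) + (2) + (6)] = 24/8 = 3
  <chi_rho, chi_3> = (1/8)[1*(9)*conj(1) + 1*(1)*conj(1) + 2*(3)*conj(-1) + 2*(-1)*conj(1) + 2*(-3)*conj(-1)]
      = (1/8)[(9) + (1) + (-6) + (-2) + (6)] = 8/8 = 1
  <chi_rho, chi_4> = (1/8)[1*(9)*conj(1) + 1*(1)*conj(1) + 2*(3)*conj(-1) + 2*(-1)*conj(-1) + 2*(-3)*conj(1)]
      = (1/8)[(9) + (1) + (-6) + (2) + (-6)] = 0/8 = 0
  <chi_rho, chi_5> = (1/8)[1*(9)*conj(2) + 1*(1)*conj(-2) + 2*(3)*conj(0) + 2*(-1)*conj(0) + 2*(-3)*conj(0)]
      = (1/8)[(18) + (-2) + (0) + (0) + (0)] = 16/8 = 2
Dimension check: dim(rho) = sum (mult * dim) = 1*1 + 3*1 + 1*1 + 0*1 + 2*2 = 9 = chi_rho(e) = 9.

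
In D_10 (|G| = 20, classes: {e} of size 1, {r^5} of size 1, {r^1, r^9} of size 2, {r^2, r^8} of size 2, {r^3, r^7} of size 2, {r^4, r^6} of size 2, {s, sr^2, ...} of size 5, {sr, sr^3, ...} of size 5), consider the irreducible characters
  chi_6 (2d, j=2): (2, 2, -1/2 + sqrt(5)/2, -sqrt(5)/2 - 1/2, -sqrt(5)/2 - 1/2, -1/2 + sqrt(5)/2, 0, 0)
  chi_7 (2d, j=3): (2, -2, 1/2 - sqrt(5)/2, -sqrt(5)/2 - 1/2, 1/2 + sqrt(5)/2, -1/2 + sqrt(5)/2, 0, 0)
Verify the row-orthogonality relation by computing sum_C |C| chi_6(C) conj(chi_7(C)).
Sum = 0; so <chi_6, chi_7> = 0 (distinct irreducibles are orthogonal).

Explanation: Compute term by term over conjugacy classes (|C| * chi_6(C) * conj(chi_7(C))):
  1*(2)*conj(2) + 1*(2)*conj(-2) + 2*(-1/2 + sqrt(5)/2)*conj(1/2 - sqrt(5)/2) + 2*(-sqrt(5)/2 - 1/2)*conj(-sqrt(5)/2 - 1/2) + 2*(-sqrt(5)/2 - 1/2)*conj(1/2 + sqrt(5)/2) + 2*(-1/2 + sqrt(5)/2)*conj(-1/2 + sqrt(5)/2) + 5*(0)*conj(0) + 5*(0)*conj(0)
  = (4) + (-4) + (-3 + sqrt(5)) + (sqrt(5) + 3) + (-3 - sqrt(5)) + (3 - sqrt(5)) + (0) + (0)
  = 0.
Dividing by |G| = 20 gives 0/20 = 0, matching the row-orthogonality relation <chi_6, chi_7> = [chi_6 = chi_7].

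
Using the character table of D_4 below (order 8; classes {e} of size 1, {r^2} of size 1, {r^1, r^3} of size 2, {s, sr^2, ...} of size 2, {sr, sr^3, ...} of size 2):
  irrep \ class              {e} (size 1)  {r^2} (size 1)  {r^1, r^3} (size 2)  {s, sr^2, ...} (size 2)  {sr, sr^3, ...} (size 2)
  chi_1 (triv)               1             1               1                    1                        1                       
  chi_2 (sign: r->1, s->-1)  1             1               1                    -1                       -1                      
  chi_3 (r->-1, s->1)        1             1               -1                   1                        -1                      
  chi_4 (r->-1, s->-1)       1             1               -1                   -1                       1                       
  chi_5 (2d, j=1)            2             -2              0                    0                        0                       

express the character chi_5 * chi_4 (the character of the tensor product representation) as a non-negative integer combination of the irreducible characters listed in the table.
chi_5 tensor chi_4 = chi_5 (all other irreducibles have multiplicity 0).

Proof sketch: The character of a tensor product is the pointwise product (chi_5 * chi_4)(C) = chi_5(C) * chi_4(C):
  {e}: (2)*(1), {r^2}: (-2)*(1), {r^1, r^3}: (0)*(-1), {s, sr^2, ...}: (0)*(-1), {sr, sr^3, ...}: (0)*(1)
so (chi_5 * chi_4) takes values
  {e} -> 2, {r^2} -> -2, {r^1, r^3} -> 0, {s, sr^2, ...} -> 0, {sr, sr^3, ...} -> 0.
Now take the inner product of this character with each irreducible chi from the table, <chi_5*chi_4, chi> = (1/8) sum_C |C| (chi_5*chi_4)(C) conj(chi(C)):
  <chi_5*chi_4, chi_1> = (1/8)[1*(2)*conj(1) + 1*(-2)*conj(1) + 2*(0)*conj(1) + 2*(0)*conj(1) + 2*(0)*conj(1)]
      = (1/8)[(2) + (-2) + (0) + (0) + (0)] = 0/8 = 0
  <chi_5*chi_4, chi_2> = (1/8)[1*(2)*conj(1) + 1*(-2)*conj(1) + 2*(0)*conj(1) + 2*(0)*conj(-1) + 2*(0)*conj(-1)]
      = (1/8)[(2) + (-2) + (0) + (0) + (0)] = 0/8 = 0
  <chi_5*chi_4, chi_3> = (1/8)[1*(2)*conj(1) + 1*(-2)*conj(1) + 2*(0)*conj(-1) + 2*(0)*conj(1) + 2*(0)*conj(-1)]
      = (1/8)[(2) + (-2) + (0) + (0) + (0)] = 0/8 = 0
  <chi_5*chi_4, chi_4> = (1/8)[1*(2)*conj(1) + 1*(-2)*conj(1) + 2*(0)*conj(-1) + 2*(0)*conj(-1) + 2*(0)*conj(1)]
      = (1/8)[(2) + (-2) + (0) + (0) + (0)] = 0/8 = 0
  <chi_5*chi_4, chi_5> = (1/8)[1*(2)*conj(2) + 1*(-2)*conj(-2) + 2*(0)*conj(0) + 2*(0)*conj(0) + 2*(0)*conj(0)]
      = (1/8)[(4) + (4) + (0) + (0) + (0)] = 8/8 = 1
Hence the multiplicities are chi_5: 1. Dimension check: dim(chi_5)*dim(chi_4) = 2*1 = 2 and sum (mult * dim) = 1*2 = 2.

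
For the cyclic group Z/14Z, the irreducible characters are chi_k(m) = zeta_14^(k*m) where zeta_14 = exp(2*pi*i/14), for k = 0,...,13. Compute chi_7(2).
chi_7(2) = zeta_14^14 = 1

Proof sketch: chi_7(2) = zeta_14^(7*2) = zeta_14^14. Since zeta_14^14 = 1, this equals zeta_14^0 = exp(2*pi*i*0/14) = 1.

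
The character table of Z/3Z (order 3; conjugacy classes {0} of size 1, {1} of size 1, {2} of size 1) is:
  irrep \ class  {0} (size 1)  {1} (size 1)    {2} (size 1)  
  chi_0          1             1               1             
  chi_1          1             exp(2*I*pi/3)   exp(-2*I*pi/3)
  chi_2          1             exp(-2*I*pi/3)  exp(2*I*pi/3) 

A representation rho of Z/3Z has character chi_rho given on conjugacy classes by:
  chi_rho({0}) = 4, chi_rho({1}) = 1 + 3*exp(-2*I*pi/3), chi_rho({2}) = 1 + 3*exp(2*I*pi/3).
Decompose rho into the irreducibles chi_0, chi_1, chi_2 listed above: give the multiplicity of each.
Multiplicities: chi_0: 1, chi_1: 0, chi_2: 3.

Justification: Use <chi_rho, chi> = (1/|G|) sum_C |C| * chi_rho(C) * conj(chi(C)) with |G| = 3 for each irreducible chi in the table:
  <chi_rho, chi_0> = (1/3)[1*(4)*conj(1) + 1*(1 + 3*exp(-2*I*pi/3))*conj(1) + 1*(1 + 3*exp(2*I*pi/3))*conj(1)]
      = (1/3)[(4) + (1 + 3*exp(-2*I*pi/3)) + (1 + 3*exp(2*I*pi/3))] = 3/3 = 1
  <chi_rho, chi_1> = (1/3)[1*(4)*conj(1) + 1*(1 + 3*exp(-2*I*pi/3))*conj(exp(2*I*pi/3)) + 1*(1 + 3*exp(2*I*pi/3))*conj(exp(-2*I*pi/3))]
      = (1/3)[(4) + (exp(-2*I*pi/3) + 3*exp(2*I*pi/3)) + (3*exp(-2*I*pi/3) + exp(2*I*pi/3))] = 0/3 = 0
  <chi_rho, chi_2> = (1/3)[1*(4)*conj(1) + 1*(1 + 3*exp(-2*I*pi/3))*conj(exp(-2*I*pi/3)) + 1*(1 + 3*exp(2*I*pi/3))*conj(exp(2*I*pi/3))]
      = (1/3)[(4) + (3 + exp(2*I*pi/3)) + (3 + exp(-2*I*pi/3))] = 9/3 = 3
(Exp terms are combined using exp(i*s)*conj(exp(i*t)) = exp(i*(s-t)), and sums of them are collapsed using the identity that for every m > 1 the m distinct m-th roots of unity sum to 0, e.g. 1 + exp(2*I*pi/3) + exp(-2*I*pi/3) = 0.)
Dimension check: dim(rho) = sum (mult * dim) = 1*1 + 0*1 + 3*1 = 4 = chi_rho(e) = 4.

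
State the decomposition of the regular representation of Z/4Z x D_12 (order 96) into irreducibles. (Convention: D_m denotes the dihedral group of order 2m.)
Each irreducible V_i of dimension d_i appears with multiplicity d_i, i.e. rho_reg = (direct sum over all irreducibles V_i) d_i V_i. The irreducible dimensions for Z/4Z x D_12 are 1, 1, 1, 1, 1, 1, 1, 1, 1, 1, 1, 1, 1, 1, 1, 1, 2, 2, 2, 2, 2, 2, 2, 2, 2, 2, 2, 2, 2, 2, 2, 2, 2, 2, 2, 2: 16 irreducibles of dimension 1, each with multiplicity 1; 20 irreducibles of dimension 2, each with multiplicity 2. Total dimension 16*1*1 + 20*2*2 = 96 = |G|.

Explanation: General theorem: in the regular representation of a finite group G, each irreducible appears with multiplicity equal to its dimension. Check: dim(rho_reg) = sum d_i^2 = 1 + 1 + 1 + 1 + 1 + 1 + 1 + 1 + 1 + 1 + 1 + 1 + 1 + 1 + 1 + 1 + 4 + 4 + 4 + 4 + 4 + 4 + 4 + 4 + 4 + 4 + 4 + 4 + 4 + 4 + 4 + 4 + 4 + 4 + 4 + 4 = 96 = |G|.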